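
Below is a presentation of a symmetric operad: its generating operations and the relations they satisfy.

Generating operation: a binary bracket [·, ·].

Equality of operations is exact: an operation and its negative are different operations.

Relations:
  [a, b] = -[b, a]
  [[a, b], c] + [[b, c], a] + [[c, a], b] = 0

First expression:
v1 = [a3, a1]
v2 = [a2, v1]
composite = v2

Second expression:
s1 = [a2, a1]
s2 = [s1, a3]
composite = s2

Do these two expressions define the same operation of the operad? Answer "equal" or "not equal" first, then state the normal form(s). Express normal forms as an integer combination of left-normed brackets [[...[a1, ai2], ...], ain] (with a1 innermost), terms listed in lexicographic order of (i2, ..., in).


not equal; first: [[a1, a3], a2]; second: -[[a1, a2], a3]

In normal form, the first expression is [[a1, a3], a2]
In normal form, the second expression is -[[a1, a2], a3]
The normal forms differ: not equal.


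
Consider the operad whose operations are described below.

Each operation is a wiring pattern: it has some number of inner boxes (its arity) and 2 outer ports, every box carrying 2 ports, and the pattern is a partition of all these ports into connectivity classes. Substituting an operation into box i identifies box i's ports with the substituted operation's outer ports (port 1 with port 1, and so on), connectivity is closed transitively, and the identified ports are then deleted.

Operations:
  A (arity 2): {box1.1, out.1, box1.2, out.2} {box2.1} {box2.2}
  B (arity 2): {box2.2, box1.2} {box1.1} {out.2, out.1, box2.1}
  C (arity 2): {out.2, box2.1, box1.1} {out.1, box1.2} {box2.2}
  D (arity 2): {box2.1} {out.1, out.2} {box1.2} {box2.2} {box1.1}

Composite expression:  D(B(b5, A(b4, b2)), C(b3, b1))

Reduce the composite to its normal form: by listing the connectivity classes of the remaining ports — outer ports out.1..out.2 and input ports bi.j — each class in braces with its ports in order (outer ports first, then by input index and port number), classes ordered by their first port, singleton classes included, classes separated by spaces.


Two ports join when wires chain via D-identified ports.
through A, on inputs (b4, b2): {out.1, out.2, b4.1, b4.2} {b2.1} {b2.2} (out.j = stage outer ports)
through B, on inputs (b5, b4, b2): {out.1, out.2, b4.1, b4.2, b5.2} {b2.1} {b2.2} {b5.1} (out.j = stage outer ports)
through C, on inputs (b3, b1): {out.1, b3.2} {out.2, b1.1, b3.1} {b1.2} (out.j = stage outer ports)
through D, on inputs (b5, b4, b2, b3, b1): {out.1, out.2} {b1.1, b3.1} {b1.2} {b2.1} {b2.2} {b3.2} {b4.1, b4.2, b5.2} {b5.1} (out.j = stage outer ports)

{out.1, out.2} {b1.1, b3.1} {b1.2} {b2.1} {b2.2} {b3.2} {b4.1, b4.2, b5.2} {b5.1}


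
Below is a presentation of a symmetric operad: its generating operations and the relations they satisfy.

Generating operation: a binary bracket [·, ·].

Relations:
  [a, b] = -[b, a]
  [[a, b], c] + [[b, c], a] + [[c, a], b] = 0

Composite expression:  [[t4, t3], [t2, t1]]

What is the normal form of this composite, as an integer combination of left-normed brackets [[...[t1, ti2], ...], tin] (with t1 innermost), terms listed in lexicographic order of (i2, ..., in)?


-[[[t1, t2], t3], t4] + [[[t1, t2], t4], t3]

In the tensor algebra, words opening t1 carry the t1-anchored form.
Composite bracket: [[t4, t3], [t2, t1]]
Expanding via [a, b] = ab - ba: 8 signed words (2^3 = 8).
Only words starting with t1 matter:
  t1t2t3t4 appears with sign -1, giving the term -[[[t1, t2], t3], t4]
  t1t2t4t3 appears with sign +1, giving the term +[[[t1, t2], t4], t3]


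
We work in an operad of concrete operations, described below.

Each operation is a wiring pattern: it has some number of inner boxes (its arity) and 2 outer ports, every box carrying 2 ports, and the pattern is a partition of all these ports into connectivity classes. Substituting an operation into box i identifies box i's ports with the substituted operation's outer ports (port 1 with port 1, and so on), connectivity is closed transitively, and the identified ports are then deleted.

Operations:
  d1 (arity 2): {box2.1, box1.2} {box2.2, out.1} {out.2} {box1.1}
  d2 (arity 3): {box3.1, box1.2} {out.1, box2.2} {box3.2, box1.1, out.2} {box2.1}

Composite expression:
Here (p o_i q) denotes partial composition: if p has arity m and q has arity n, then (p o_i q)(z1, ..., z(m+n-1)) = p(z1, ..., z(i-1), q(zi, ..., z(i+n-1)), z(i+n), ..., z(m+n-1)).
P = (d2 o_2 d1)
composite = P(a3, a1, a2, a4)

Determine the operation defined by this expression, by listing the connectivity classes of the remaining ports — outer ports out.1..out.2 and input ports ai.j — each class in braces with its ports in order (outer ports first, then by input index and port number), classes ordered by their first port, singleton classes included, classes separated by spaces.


{out.1} {out.2, a3.1, a4.2} {a1.1} {a1.2, a2.1} {a2.2} {a3.2, a4.1}

Connectivity passes through glued d2-boundaries; trace each wire chain.
through d1, on inputs (a1, a2): {out.1, a2.2} {out.2} {a1.1} {a1.2, a2.1} (out.j = stage outer ports)
through d2, on inputs (a3, a1, a2, a4): {out.1} {out.2, a3.1, a4.2} {a1.1} {a1.2, a2.1} {a2.2} {a3.2, a4.1} (out.j = stage outer ports)


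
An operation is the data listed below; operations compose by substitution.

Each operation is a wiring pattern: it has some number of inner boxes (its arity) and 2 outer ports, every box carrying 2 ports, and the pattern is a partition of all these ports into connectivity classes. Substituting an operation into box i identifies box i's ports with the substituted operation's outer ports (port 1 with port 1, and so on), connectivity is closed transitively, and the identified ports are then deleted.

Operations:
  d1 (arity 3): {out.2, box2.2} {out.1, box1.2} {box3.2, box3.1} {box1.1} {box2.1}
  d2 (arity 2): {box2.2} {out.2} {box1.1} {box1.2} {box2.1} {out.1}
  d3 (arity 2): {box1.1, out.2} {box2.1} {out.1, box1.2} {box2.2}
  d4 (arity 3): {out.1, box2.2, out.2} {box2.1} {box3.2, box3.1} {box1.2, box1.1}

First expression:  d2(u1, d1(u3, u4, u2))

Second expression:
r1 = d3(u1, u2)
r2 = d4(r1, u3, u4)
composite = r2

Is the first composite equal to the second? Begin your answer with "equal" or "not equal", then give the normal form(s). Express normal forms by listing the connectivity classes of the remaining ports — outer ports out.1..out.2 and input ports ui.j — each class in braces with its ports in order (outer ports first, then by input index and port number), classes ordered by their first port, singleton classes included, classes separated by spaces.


The first composite normalizes to {out.1} {out.2} {u1.1} {u1.2} {u2.1, u2.2} {u3.1} {u3.2} {u4.1} {u4.2}
The second composite normalizes to {out.1, out.2, u3.2} {u1.1, u1.2} {u2.1} {u2.2} {u3.1} {u4.1, u4.2}
Different reductions; not equal.

not equal: they reduce to {out.1} {out.2} {u1.1} {u1.2} {u2.1, u2.2} {u3.1} {u3.2} {u4.1} {u4.2} and {out.1, out.2, u3.2} {u1.1, u1.2} {u2.1} {u2.2} {u3.1} {u4.1, u4.2}


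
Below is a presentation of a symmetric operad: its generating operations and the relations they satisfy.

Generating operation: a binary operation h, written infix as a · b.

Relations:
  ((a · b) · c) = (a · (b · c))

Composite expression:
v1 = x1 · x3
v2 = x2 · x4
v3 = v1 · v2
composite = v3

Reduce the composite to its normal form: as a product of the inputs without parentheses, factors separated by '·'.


x1 · x3 · x2 · x4

All parenthesizations of h agree; list the x-inputs left to right.
(x1 · x3) reduces to x1 · x3
(x2 · x4) reduces to x2 · x4
((x1 · x3) · (x2 · x4)) reduces to x1 · x3 · x2 · x4


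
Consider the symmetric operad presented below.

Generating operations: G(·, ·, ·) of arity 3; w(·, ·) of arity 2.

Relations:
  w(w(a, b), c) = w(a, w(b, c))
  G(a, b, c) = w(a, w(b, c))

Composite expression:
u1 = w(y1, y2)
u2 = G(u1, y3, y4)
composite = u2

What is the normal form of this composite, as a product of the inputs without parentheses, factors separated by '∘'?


y1 ∘ y2 ∘ y3 ∘ y4


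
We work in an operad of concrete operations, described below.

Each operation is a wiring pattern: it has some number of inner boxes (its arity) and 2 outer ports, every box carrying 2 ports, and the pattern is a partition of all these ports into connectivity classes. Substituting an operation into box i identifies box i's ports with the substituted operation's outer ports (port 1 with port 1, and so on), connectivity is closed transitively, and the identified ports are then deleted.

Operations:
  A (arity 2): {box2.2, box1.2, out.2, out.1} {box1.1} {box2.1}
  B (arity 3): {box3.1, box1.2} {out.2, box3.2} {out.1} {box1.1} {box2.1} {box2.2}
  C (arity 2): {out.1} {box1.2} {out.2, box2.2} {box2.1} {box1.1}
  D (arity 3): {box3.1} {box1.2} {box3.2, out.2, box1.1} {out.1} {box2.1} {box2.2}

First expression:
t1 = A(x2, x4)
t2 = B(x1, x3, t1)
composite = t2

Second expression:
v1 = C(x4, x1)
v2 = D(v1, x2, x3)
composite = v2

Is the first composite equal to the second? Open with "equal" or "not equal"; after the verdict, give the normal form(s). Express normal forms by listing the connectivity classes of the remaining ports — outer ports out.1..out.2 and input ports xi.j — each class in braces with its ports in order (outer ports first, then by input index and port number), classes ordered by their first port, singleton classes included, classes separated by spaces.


Normal form of the first expression: {out.1} {out.2, x1.2, x2.2, x4.2} {x1.1} {x2.1} {x3.1} {x3.2} {x4.1}
Normal form of the second expression: {out.1} {out.2, x3.2} {x1.1} {x1.2} {x2.1} {x2.2} {x3.1} {x4.1} {x4.2}
No match — not equal.

not equal: they reduce to {out.1} {out.2, x1.2, x2.2, x4.2} {x1.1} {x2.1} {x3.1} {x3.2} {x4.1} and {out.1} {out.2, x3.2} {x1.1} {x1.2} {x2.1} {x2.2} {x3.1} {x4.1} {x4.2}


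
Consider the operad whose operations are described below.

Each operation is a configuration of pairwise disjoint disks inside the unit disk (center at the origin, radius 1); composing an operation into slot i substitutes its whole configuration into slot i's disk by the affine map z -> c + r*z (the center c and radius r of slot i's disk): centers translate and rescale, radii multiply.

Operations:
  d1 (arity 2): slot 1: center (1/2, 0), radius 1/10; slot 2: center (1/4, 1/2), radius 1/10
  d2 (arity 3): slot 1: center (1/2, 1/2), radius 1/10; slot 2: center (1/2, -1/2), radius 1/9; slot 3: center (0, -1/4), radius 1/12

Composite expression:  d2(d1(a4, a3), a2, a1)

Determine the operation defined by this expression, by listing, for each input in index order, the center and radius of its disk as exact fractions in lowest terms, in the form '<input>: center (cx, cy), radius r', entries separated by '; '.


a1: center (0, -1/4), radius 1/12; a2: center (1/2, -1/2), radius 1/9; a3: center (21/40, 11/20), radius 1/100; a4: center (11/20, 1/2), radius 1/100

Affine substitution under d2: radii multiply and a-centers shift.
tracing a4 down its 2-map path: center (11/20, 1/2), radius 1/100
tracing a3 down its 2-map path: center (21/40, 11/20), radius 1/100
tracing a2 down its 1-map path: center (1/2, -1/2), radius 1/9
tracing a1 down its 1-map path: center (0, -1/4), radius 1/12


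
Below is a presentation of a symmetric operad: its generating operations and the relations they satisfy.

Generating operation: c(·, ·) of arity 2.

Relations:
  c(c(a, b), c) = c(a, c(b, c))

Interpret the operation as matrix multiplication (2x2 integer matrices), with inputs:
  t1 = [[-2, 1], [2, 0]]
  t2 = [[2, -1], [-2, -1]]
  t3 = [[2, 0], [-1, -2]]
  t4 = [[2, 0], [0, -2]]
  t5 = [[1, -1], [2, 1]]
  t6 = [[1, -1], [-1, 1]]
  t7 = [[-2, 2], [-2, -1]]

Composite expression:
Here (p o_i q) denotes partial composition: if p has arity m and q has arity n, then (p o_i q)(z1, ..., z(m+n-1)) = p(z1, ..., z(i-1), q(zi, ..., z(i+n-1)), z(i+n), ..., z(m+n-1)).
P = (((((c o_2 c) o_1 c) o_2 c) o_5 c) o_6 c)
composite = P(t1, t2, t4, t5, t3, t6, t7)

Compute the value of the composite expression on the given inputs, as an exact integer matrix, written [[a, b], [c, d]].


[[0, -66], [0, 84]]

c(t2, t4) = [[4, 2], [-4, 2]]
c(t1, c(t2, t4)) = [[-12, -2], [8, 4]]
c(t6, t7) = [[0, 3], [0, -3]]
c(t3, c(t6, t7)) = [[0, 6], [0, 3]]
c(t5, c(t3, c(t6, t7))) = [[0, 3], [0, 15]]
c(c(t1, c(t2, t4)), c(t5, c(t3, c(t6, t7)))) = [[0, -66], [0, 84]]


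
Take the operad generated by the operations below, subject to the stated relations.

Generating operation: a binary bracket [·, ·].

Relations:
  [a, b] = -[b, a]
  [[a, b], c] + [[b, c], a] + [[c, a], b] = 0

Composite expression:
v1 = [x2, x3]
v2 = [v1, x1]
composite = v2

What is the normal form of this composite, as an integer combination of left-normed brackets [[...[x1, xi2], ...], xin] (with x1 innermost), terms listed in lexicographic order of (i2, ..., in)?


In the tensor algebra, words opening x1 carry the x1-anchored form.
Composite bracket: [[x2, x3], x1]
Each bracket splits as ab - ba, giving 4 signed words (2^2 = 4).
Coefficients come from the x1-initial words:
  x1x2x3 (sign -1) contributes -[[x1, x2], x3]
  x1x3x2 (sign +1) contributes +[[x1, x3], x2]

-[[x1, x2], x3] + [[x1, x3], x2]


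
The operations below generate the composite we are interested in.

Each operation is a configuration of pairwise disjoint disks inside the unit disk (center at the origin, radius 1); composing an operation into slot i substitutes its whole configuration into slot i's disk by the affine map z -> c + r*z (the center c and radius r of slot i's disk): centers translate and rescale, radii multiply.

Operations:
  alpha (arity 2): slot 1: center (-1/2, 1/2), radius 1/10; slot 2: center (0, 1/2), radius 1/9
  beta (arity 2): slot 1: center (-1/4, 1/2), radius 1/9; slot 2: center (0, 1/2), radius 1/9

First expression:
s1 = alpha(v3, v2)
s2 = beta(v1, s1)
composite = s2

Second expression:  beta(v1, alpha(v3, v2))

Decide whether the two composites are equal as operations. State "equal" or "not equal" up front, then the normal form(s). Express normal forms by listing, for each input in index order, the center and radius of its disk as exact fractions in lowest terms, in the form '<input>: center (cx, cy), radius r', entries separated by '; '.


equal — both sides give v1: center (-1/4, 1/2), radius 1/9; v2: center (0, 5/9), radius 1/81; v3: center (-1/18, 5/9), radius 1/90

Reducing the first expression gives v1: center (-1/4, 1/2), radius 1/9; v2: center (0, 5/9), radius 1/81; v3: center (-1/18, 5/9), radius 1/90
Reducing the second expression gives v1: center (-1/4, 1/2), radius 1/9; v2: center (0, 5/9), radius 1/81; v3: center (-1/18, 5/9), radius 1/90
Identical normal forms: equal.


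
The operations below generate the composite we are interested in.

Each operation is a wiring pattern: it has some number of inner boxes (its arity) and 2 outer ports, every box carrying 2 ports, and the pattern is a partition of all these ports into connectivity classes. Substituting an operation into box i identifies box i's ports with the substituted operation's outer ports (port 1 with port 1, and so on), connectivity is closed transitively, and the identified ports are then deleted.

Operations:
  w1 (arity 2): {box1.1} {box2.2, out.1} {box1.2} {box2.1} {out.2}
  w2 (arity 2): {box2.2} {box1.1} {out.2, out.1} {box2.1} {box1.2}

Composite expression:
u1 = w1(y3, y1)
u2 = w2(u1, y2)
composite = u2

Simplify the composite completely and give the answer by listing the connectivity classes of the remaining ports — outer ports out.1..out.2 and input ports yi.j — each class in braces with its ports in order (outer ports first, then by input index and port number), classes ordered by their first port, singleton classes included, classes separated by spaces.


After gluing at w2, chains via deleted ports link the y-ports.
composing w1 on (y3, y1), with out.j its own outer ports: {out.1, y1.2} {out.2} {y1.1} {y3.1} {y3.2}
composing w2 on (y3, y1, y2), with out.j its own outer ports: {out.1, out.2} {y1.1} {y1.2} {y2.1} {y2.2} {y3.1} {y3.2}

{out.1, out.2} {y1.1} {y1.2} {y2.1} {y2.2} {y3.1} {y3.2}


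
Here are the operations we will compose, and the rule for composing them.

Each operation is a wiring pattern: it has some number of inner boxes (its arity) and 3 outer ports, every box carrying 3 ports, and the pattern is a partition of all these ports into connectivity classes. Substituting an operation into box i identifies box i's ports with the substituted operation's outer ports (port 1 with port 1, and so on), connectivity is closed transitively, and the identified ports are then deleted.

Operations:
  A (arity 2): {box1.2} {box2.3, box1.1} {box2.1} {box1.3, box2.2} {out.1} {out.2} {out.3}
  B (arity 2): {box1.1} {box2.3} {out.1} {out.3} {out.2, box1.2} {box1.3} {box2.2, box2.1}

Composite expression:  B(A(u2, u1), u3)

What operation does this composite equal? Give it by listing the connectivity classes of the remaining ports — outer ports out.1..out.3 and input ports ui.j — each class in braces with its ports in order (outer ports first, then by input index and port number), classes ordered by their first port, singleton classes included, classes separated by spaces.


{out.1} {out.2} {out.3} {u1.1} {u1.2, u2.3} {u1.3, u2.1} {u2.2} {u3.1, u3.2} {u3.3}


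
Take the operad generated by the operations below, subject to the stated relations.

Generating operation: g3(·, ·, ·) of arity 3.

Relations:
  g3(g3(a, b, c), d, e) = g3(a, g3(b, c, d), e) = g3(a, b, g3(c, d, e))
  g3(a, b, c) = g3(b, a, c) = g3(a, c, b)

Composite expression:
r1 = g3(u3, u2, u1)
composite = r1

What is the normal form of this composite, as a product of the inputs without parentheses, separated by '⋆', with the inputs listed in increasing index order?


u1 ⋆ u2 ⋆ u3

Key point: g3 commutes, so take the u-inputs in any fixed order.
g3(u3, u2, u1) collapses to u3 ⋆ u2 ⋆ u1
putting the inputs in ascending order: u1 ⋆ u2 ⋆ u3


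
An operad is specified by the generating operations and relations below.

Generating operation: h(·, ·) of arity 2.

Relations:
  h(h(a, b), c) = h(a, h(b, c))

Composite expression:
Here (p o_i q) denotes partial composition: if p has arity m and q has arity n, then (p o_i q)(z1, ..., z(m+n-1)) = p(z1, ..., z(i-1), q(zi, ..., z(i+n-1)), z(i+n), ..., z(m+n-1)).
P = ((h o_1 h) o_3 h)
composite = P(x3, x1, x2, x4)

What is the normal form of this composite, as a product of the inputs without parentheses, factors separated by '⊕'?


x3 ⊕ x1 ⊕ x2 ⊕ x4

Associativity of h dissolves the nesting; only the x-input order survives.
h(x3, x1) spells out as x3 ⊕ x1
h(x2, x4) spells out as x2 ⊕ x4
h(h(x3, x1), h(x2, x4)) spells out as x3 ⊕ x1 ⊕ x2 ⊕ x4


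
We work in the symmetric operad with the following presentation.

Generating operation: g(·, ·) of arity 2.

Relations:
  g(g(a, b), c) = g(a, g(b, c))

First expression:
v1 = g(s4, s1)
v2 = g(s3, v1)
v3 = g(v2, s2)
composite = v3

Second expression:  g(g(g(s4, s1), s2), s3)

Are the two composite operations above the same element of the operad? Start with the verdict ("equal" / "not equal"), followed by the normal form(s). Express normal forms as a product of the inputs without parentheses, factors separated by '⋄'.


not equal; first: s3 ⋄ s4 ⋄ s1 ⋄ s2; second: s4 ⋄ s1 ⋄ s2 ⋄ s3

The first composite normalizes to s3 ⋄ s4 ⋄ s1 ⋄ s2
The second composite normalizes to s4 ⋄ s1 ⋄ s2 ⋄ s3
No match — not equal.


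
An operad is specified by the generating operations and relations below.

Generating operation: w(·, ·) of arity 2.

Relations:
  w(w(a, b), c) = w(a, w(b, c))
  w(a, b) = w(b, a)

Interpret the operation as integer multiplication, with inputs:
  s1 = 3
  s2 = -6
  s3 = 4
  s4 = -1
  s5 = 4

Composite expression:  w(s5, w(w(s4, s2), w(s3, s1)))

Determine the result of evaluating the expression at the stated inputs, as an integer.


288

w(s4, s2) = 6
w(s3, s1) = 12
w(w(s4, s2), w(s3, s1)) = 72
w(s5, w(w(s4, s2), w(s3, s1))) = 288


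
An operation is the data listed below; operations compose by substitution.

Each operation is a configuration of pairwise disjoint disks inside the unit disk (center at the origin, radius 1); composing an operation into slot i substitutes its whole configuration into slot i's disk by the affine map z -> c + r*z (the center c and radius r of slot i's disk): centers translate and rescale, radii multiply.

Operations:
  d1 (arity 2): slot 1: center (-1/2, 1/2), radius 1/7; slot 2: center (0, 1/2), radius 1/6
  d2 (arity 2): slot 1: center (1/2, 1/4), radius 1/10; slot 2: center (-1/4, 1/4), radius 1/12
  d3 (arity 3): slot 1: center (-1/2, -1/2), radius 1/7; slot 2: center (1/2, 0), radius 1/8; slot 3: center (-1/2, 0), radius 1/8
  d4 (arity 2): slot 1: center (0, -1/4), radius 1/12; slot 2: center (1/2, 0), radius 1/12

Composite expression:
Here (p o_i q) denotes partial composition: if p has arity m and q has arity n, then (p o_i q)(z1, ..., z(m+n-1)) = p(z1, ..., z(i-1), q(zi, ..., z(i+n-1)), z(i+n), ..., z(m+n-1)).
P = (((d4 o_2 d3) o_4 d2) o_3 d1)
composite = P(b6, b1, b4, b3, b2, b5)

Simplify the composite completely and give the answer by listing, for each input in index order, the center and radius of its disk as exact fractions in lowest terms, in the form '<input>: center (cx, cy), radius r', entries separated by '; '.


Each b-disk chains the slot maps above it in d4; radii multiply.
tracing b6 down its 1-map path: center (0, -1/4), radius 1/12
tracing b1 down its 2-map path: center (11/24, -1/24), radius 1/84
tracing b4 down its 3-map path: center (103/192, 1/192), radius 1/672
tracing b3 down its 3-map path: center (13/24, 1/192), radius 1/576
tracing b2 down its 3-map path: center (89/192, 1/384), radius 1/960
tracing b5 down its 3-map path: center (175/384, 1/384), radius 1/1152

b1: center (11/24, -1/24), radius 1/84; b2: center (89/192, 1/384), radius 1/960; b3: center (13/24, 1/192), radius 1/576; b4: center (103/192, 1/192), radius 1/672; b5: center (175/384, 1/384), radius 1/1152; b6: center (0, -1/4), radius 1/12


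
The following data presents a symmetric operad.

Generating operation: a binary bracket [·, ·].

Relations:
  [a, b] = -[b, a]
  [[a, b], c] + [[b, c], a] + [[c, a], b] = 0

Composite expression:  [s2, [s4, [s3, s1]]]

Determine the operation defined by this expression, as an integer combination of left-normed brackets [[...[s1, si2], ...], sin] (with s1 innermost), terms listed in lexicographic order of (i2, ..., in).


-[[[s1, s3], s4], s2]

Skip Jacobi rewriting: expand, keep s1-initial words, read off terms.
Composite bracket: [s2, [s4, [s3, s1]]]
The bracket unfolds into 8 signed words via [a, b] = ab - ba (2^3 = 8).
Coefficients come from the s1-initial words:
  sign of s1s3s4s2 is -1, so it contributes -[[[s1, s3], s4], s2]


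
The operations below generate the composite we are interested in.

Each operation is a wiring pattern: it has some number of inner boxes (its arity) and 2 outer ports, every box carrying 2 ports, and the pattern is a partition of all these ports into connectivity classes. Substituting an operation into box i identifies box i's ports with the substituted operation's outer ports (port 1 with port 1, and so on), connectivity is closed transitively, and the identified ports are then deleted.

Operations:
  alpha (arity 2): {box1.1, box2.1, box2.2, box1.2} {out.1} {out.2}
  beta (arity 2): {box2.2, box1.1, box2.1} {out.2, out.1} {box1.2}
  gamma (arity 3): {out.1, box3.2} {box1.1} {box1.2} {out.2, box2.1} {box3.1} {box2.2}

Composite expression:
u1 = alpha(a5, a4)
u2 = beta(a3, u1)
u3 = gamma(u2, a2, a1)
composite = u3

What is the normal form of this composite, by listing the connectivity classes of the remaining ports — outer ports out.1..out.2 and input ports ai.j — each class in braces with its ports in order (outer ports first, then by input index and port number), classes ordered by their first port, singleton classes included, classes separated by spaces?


{out.1, a1.2} {out.2, a2.1} {a1.1} {a2.2} {a3.1} {a3.2} {a4.1, a4.2, a5.1, a5.2}


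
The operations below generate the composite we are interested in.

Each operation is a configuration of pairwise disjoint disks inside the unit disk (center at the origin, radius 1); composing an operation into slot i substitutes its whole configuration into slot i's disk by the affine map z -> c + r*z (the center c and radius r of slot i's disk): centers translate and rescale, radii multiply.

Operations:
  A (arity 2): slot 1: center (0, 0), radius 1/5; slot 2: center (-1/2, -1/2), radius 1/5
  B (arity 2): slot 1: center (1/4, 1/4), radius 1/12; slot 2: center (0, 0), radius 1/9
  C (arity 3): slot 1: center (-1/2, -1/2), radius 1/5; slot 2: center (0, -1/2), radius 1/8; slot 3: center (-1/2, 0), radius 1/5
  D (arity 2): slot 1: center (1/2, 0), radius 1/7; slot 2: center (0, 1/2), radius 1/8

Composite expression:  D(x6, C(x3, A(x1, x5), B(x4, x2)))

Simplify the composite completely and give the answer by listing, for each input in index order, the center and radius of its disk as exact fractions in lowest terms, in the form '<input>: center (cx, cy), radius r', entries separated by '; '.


x1: center (0, 7/16), radius 1/320; x2: center (-1/16, 1/2), radius 1/360; x3: center (-1/16, 7/16), radius 1/40; x4: center (-9/160, 81/160), radius 1/480; x5: center (-1/128, 55/128), radius 1/320; x6: center (1/2, 0), radius 1/7

Affine substitution under D: radii multiply and x-centers shift.
x6: after 1 affine step, its disk has center (1/2, 0), radius 1/7
x3: after 2 affine steps, its disk has center (-1/16, 7/16), radius 1/40
x1: after 3 affine steps, its disk has center (0, 7/16), radius 1/320
x5: after 3 affine steps, its disk has center (-1/128, 55/128), radius 1/320
x4: after 3 affine steps, its disk has center (-9/160, 81/160), radius 1/480
x2: after 3 affine steps, its disk has center (-1/16, 1/2), radius 1/360


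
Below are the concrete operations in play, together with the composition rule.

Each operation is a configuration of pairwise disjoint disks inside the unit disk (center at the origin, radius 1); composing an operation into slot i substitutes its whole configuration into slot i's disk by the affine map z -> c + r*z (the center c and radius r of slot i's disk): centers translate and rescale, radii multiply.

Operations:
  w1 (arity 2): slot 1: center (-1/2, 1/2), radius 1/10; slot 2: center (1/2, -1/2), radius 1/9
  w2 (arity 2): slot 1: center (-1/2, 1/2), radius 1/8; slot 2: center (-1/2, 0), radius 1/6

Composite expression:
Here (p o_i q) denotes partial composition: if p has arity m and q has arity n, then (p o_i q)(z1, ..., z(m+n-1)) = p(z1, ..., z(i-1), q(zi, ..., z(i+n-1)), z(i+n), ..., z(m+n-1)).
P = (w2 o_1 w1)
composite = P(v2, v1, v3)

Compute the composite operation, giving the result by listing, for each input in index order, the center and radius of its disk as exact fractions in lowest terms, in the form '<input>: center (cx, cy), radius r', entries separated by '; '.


v1: center (-7/16, 7/16), radius 1/72; v2: center (-9/16, 9/16), radius 1/80; v3: center (-1/2, 0), radius 1/6


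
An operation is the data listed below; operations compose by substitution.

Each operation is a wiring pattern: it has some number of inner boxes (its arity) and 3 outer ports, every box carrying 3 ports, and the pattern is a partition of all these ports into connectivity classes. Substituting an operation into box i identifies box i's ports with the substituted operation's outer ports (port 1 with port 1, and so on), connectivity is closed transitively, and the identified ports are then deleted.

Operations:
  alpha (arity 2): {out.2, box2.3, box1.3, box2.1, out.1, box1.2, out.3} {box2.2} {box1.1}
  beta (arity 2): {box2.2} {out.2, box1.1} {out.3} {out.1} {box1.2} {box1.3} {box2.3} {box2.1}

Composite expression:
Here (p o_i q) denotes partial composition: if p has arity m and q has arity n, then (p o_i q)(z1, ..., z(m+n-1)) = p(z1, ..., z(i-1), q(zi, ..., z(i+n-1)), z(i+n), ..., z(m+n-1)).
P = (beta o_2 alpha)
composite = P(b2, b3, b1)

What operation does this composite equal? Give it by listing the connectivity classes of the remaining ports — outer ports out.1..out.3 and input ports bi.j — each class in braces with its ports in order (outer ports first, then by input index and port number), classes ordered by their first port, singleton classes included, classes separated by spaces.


{out.1} {out.2, b2.1} {out.3} {b1.1, b1.3, b3.2, b3.3} {b1.2} {b2.2} {b2.3} {b3.1}

Reachability decides: close wires over beta-identified ports.
composing alpha on (b3, b1), with out.j its own outer ports: {out.1, out.2, out.3, b1.1, b1.3, b3.2, b3.3} {b1.2} {b3.1}
composing beta on (b2, b3, b1), with out.j its own outer ports: {out.1} {out.2, b2.1} {out.3} {b1.1, b1.3, b3.2, b3.3} {b1.2} {b2.2} {b2.3} {b3.1}


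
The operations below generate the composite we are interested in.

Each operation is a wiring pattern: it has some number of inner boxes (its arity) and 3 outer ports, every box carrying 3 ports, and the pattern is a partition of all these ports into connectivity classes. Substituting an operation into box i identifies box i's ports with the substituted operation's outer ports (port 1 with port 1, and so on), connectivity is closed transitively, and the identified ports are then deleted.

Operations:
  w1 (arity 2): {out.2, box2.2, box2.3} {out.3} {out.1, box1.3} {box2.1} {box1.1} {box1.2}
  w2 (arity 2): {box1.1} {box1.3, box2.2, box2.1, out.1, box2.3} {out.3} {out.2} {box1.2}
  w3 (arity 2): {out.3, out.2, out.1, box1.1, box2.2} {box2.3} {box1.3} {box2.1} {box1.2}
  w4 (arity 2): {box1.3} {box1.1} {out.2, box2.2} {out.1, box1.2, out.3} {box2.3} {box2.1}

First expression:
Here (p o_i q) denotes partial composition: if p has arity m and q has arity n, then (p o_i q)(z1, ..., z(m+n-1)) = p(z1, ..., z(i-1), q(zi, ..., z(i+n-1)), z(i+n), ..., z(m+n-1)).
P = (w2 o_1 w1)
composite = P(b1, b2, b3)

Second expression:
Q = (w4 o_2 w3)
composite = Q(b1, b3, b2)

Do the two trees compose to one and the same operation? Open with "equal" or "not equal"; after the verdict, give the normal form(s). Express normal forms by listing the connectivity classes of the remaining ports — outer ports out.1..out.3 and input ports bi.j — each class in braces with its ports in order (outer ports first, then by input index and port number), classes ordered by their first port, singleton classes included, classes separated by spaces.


not equal; first: {out.1, b3.1, b3.2, b3.3} {out.2} {out.3} {b1.1} {b1.2} {b1.3} {b2.1} {b2.2, b2.3}; second: {out.1, out.3, b1.2} {out.2, b2.2, b3.1} {b1.1} {b1.3} {b2.1} {b2.3} {b3.2} {b3.3}

Reducing the first expression gives {out.1, b3.1, b3.2, b3.3} {out.2} {out.3} {b1.1} {b1.2} {b1.3} {b2.1} {b2.2, b2.3}
Reducing the second expression gives {out.1, out.3, b1.2} {out.2, b2.2, b3.1} {b1.1} {b1.3} {b2.1} {b2.3} {b3.2} {b3.3}
The forms do not match — not equal.


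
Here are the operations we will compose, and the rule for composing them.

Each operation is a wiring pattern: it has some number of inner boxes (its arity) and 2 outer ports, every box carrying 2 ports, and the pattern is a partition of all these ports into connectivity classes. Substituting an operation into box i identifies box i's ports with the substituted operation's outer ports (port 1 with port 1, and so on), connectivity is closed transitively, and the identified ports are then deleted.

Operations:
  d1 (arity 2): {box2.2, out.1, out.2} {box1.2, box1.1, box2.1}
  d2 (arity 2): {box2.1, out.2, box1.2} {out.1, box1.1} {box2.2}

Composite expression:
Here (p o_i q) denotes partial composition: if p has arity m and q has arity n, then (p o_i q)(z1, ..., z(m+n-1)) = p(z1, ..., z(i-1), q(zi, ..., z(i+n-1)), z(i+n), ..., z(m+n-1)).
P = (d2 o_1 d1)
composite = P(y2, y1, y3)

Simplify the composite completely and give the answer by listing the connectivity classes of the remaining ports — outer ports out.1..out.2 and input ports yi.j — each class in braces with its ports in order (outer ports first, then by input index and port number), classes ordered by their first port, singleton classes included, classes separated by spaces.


{out.1, out.2, y1.2, y3.1} {y1.1, y2.1, y2.2} {y3.2}

Substituting into d2 glues patterns; closure does the rest.
the subtree at d1 composes to {out.1, out.2, y1.2} {y1.1, y2.1, y2.2} on (y2, y1); out.j = own outer ports
the subtree at d2 composes to {out.1, out.2, y1.2, y3.1} {y1.1, y2.1, y2.2} {y3.2} on (y2, y1, y3); out.j = own outer ports


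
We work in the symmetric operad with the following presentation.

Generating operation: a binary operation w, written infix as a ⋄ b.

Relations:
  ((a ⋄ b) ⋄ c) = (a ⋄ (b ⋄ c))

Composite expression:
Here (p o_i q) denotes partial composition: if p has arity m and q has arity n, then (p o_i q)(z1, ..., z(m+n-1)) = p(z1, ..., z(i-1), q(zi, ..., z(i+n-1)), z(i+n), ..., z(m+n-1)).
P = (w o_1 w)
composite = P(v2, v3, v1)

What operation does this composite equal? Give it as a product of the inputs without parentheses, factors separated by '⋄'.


v2 ⋄ v3 ⋄ v1

Every regrouping of w is equal, so read the v-inputs in written order.
(v2 ⋄ v3) flattens to v2 ⋄ v3
((v2 ⋄ v3) ⋄ v1) flattens to v2 ⋄ v3 ⋄ v1


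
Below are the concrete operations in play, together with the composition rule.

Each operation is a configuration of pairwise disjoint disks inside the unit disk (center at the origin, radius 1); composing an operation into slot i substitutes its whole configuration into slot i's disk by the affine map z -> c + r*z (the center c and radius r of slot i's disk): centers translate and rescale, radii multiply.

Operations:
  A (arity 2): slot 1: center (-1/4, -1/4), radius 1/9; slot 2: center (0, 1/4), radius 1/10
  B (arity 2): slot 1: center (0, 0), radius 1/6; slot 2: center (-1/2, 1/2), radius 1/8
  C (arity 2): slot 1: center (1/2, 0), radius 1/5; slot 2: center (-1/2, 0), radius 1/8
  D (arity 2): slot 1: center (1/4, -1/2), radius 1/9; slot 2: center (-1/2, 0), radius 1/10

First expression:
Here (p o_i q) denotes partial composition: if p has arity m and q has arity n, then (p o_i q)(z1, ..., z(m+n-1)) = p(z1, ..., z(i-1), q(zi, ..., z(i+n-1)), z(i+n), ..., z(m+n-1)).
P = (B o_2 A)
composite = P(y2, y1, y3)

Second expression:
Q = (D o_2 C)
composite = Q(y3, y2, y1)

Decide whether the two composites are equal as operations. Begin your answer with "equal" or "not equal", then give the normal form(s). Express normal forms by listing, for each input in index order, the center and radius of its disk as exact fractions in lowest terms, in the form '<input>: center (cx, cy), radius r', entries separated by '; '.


not equal — first y1: center (-17/32, 15/32), radius 1/72; y2: center (0, 0), radius 1/6; y3: center (-1/2, 17/32), radius 1/80, second y1: center (-11/20, 0), radius 1/80; y2: center (-9/20, 0), radius 1/50; y3: center (1/4, -1/2), radius 1/9


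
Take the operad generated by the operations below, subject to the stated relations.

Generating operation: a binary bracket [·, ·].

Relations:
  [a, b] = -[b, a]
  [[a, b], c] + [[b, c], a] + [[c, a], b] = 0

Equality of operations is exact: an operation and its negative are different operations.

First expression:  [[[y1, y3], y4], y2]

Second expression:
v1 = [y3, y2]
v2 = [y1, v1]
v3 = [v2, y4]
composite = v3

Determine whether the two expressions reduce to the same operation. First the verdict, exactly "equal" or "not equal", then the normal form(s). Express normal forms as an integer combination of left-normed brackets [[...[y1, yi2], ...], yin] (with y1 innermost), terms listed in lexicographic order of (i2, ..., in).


not equal: they reduce to [[[y1, y3], y4], y2] and -[[[y1, y2], y3], y4] + [[[y1, y3], y2], y4]


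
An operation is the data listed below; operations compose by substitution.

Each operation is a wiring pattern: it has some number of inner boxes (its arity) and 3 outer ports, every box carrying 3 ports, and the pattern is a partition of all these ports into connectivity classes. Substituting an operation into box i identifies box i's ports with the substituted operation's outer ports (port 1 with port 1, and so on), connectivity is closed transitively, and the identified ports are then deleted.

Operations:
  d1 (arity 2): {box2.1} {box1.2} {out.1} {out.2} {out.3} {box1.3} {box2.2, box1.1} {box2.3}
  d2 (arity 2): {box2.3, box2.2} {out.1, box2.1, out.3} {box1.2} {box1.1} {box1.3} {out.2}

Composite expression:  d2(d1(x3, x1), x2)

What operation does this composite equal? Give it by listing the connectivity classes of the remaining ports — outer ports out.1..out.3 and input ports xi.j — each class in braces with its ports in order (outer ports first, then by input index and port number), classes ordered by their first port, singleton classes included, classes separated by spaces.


{out.1, out.3, x2.1} {out.2} {x1.1} {x1.2, x3.1} {x1.3} {x2.2, x2.3} {x3.2} {x3.3}

Substituting into d2 glues patterns; closure does the rest.
d1 over (x3, x1) gives {out.1} {out.2} {out.3} {x1.1} {x1.2, x3.1} {x1.3} {x3.2} {x3.3}, out.j being that stage's outer ports
d2 over (x3, x1, x2) gives {out.1, out.3, x2.1} {out.2} {x1.1} {x1.2, x3.1} {x1.3} {x2.2, x2.3} {x3.2} {x3.3}, out.j being that stage's outer ports


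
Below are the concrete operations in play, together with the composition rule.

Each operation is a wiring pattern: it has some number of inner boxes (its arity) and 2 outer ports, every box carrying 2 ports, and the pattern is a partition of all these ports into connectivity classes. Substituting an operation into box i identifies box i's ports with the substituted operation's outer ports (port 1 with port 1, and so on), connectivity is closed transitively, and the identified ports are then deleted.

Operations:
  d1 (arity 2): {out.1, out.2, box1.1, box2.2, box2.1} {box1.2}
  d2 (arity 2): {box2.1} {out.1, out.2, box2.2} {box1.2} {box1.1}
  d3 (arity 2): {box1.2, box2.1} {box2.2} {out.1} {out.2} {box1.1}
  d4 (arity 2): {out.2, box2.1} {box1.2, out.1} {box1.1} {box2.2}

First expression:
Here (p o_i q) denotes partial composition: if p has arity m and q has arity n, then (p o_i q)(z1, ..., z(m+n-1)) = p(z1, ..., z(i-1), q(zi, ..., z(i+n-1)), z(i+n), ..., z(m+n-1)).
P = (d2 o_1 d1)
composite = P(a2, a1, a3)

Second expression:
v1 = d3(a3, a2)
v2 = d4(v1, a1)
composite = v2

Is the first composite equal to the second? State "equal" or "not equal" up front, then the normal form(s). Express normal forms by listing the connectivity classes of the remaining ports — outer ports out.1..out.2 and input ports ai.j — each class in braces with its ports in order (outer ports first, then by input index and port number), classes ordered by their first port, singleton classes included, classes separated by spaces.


not equal; the first gives {out.1, out.2, a3.2} {a1.1, a1.2, a2.1} {a2.2} {a3.1} and the second {out.1} {out.2, a1.1} {a1.2} {a2.1, a3.2} {a2.2} {a3.1}

Reducing the first expression gives {out.1, out.2, a3.2} {a1.1, a1.2, a2.1} {a2.2} {a3.1}
Reducing the second expression gives {out.1} {out.2, a1.1} {a1.2} {a2.1, a3.2} {a2.2} {a3.1}
No match — not equal.


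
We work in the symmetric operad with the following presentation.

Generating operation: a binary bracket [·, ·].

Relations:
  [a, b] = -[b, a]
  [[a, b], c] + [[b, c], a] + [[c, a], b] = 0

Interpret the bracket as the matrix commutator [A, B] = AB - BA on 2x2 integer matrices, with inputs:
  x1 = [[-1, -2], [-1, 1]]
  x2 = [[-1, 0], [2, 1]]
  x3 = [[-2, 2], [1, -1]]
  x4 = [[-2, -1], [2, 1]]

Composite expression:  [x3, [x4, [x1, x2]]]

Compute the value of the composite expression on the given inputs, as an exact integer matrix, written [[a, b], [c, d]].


[[0, -12], [6, 0]]

[x1, x2] = [[-4, -4], [6, 4]]
[x4, [x1, x2]] = [[2, 4], [2, -2]]
[x3, [x4, [x1, x2]]] = [[0, -12], [6, 0]]


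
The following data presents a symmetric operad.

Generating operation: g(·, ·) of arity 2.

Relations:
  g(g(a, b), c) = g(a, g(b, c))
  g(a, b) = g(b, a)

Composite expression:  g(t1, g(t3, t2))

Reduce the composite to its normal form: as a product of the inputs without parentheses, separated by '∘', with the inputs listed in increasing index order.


t1 ∘ t2 ∘ t3

Both nesting and order wash out for g; what remains is which t's occur.
g(t3, t2) flattens to t3 ∘ t2
g(t1, g(t3, t2)) flattens to t1 ∘ t3 ∘ t2
reordering the factors by index: t1 ∘ t2 ∘ t3
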